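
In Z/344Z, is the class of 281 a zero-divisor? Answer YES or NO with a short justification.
NO

gcd(281, 344) = 1, so 281 is a unit in Z/344Z (it has a multiplicative inverse). A unit cannot be a zero-divisor: if 281·b ≡ 0 then multiplying both sides by 281^(−1) gives b ≡ 0. So 281 is not a zero-divisor.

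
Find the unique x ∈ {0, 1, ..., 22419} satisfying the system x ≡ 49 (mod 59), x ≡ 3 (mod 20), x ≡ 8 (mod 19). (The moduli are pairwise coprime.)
The moduli 59, 20, 19 are pairwise coprime, so by the CRT there is a unique solution mod 59·20·19 = 22420.
Solve by successive substitution. Start with x ≡ 49 (mod 59).
  Combine with x ≡ 3 (mod 20): write x = 49 + 59·t and require 49 + 59·t ≡ 3 (mod 20), i.e. 59·t ≡ 3 − 49 ≡ 14 (mod 20). Since 59^(−1) ≡ 19 (mod 20) (59 ≡ 19 (mod 20)), t ≡ 19·14 ≡ 6 (mod 20). So x ≡ 49 + 59·6 = 403 (mod 1180).
  Combine with x ≡ 8 (mod 19): write x = 403 + 1180·t and require 403 + 1180·t ≡ 8 (mod 19), i.e. 1180·t ≡ 8 − 403 ≡ 4 (mod 19). Since 1180^(−1) ≡ 10 (mod 19) (1180 ≡ 2 (mod 19)), t ≡ 10·4 ≡ 2 (mod 19). So x ≡ 403 + 1180·2 = 2763 (mod 22420).
Unique solution in [0, 22420): x = 2763.

Final answer: x ≡ 2763 (mod 22420); the representative in [0, 22420) is 2763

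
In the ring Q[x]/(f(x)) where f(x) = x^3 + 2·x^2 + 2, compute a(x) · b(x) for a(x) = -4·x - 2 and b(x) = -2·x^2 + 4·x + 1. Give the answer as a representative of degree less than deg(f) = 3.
First multiply in Q[x] without reducing: a · b = 8·x^3 - 12·x^2 - 12·x - 2. Now divide by f(x) = x^3 + 2·x^2 + 2, eliminating the leading term at each step:
  leading term 8·x^3: subtract (8)·f(x) = 8·x^3 + 16·x^2 + 16, leaving -28·x^2 - 12·x - 18
The degree is now < 3, so this is the remainder. Hence a · b ≡ -28·x^2 - 12·x - 18 in Q[x]/(f).

Final answer: a · b ≡ -28·x^2 - 12·x - 18 (mod f(x))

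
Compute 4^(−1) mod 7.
4^(−1) ≡ 2 (mod 7)

Apply the extended Euclidean algorithm to (7, 4), tracking rows (r, s, t) with s·7 + t·4 = r. Each division r_prev = q·r_cur + r_new produces the new row as (previous row) − q·(current row):
  row A: (7, 1, 0)   [1·7 + 0·4 = 7]
  row B: (4, 0, 1)   [0·7 + 1·4 = 4]
  7 = 1·4 + 3   → row C = row A − 1·row B = (3, 1, −1)   [check: 1·7 − 1·4 = 3]
  4 = 1·3 + 1   → row D = row B − 1·row C = (1, −1, 2)   [check: −1·7 + 2·4 = 1]
  3 = 3·1 + 0   → remainder 0, stop. gcd = 1 (last nonzero row D).
The gcd is 1, so 4 is invertible mod 7. The last nonzero row gives −1·7 + 2·4 = 1, so t = 2. So 4^(−1) ≡ 2 (mod 7). Verify: 4 · 2 = 8 ≡ 1 (mod 7). ✓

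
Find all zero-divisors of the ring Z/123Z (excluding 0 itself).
An element a ∈ Z/123Z (with a ≠ 0) is a zero-divisor iff gcd(a, 123) > 1 (because a is a unit precisely when gcd(a, n) = 1, and in Z/nZ every nonzero, non-unit element is a zero-divisor). Scan a = 1, ..., 122 and keep those with gcd(a, 123) > 1:
  gcd(3, 123) = 3, gcd(6, 123) = 3, gcd(9, 123) = 3, gcd(12, 123) = 3, gcd(15, 123) = 3, gcd(18, 123) = 3, gcd(21, 123) = 3, gcd(24, 123) = 3, gcd(27, 123) = 3, gcd(30, 123) = 3, gcd(33, 123) = 3, gcd(36, 123) = 3, gcd(39, 123) = 3, gcd(41, 123) = 41, gcd(42, 123) = 3, gcd(45, 123) = 3, gcd(48, 123) = 3, gcd(51, 123) = 3, gcd(54, 123) = 3, gcd(57, 123) = 3, gcd(60, 123) = 3, gcd(63, 123) = 3, gcd(66, 123) = 3, gcd(69, 123) = 3, gcd(72, 123) = 3, gcd(75, 123) = 3, gcd(78, 123) = 3, gcd(81, 123) = 3, gcd(82, 123) = 41, gcd(84, 123) = 3, gcd(87, 123) = 3, gcd(90, 123) = 3, gcd(93, 123) = 3, gcd(96, 123) = 3, gcd(99, 123) = 3, gcd(102, 123) = 3, gcd(105, 123) = 3, gcd(108, 123) = 3, gcd(111, 123) = 3, gcd(114, 123) = 3, gcd(117, 123) = 3, gcd(120, 123) = 3.
All other a ∈ {1, ..., 122} have gcd(a, 123) = 1 and are units. So the nonzero zero-divisors are exactly the 42 values of a appearing in this scan.

Final answer: nonzero zero-divisors of Z/123Z = {3, 6, 9, 12, 15, 18, 21, 24, 27, 30, 33, 36, 39, 41, 42, 45, 48, 51, 54, 57, 60, 63, 66, 69, 72, 75, 78, 81, 82, 84, 87, 90, 93, 96, 99, 102, 105, 108, 111, 114, 117, 120}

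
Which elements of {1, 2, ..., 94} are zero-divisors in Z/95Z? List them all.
An element a ∈ Z/95Z (with a ≠ 0) is a zero-divisor iff gcd(a, 95) > 1 (because a is a unit precisely when gcd(a, n) = 1, and in Z/nZ every nonzero, non-unit element is a zero-divisor). Scan a = 1, ..., 94 and keep those with gcd(a, 95) > 1:
  gcd(5, 95) = 5, gcd(10, 95) = 5, gcd(15, 95) = 5, gcd(19, 95) = 19, gcd(20, 95) = 5, gcd(25, 95) = 5, gcd(30, 95) = 5, gcd(35, 95) = 5, gcd(38, 95) = 19, gcd(40, 95) = 5, gcd(45, 95) = 5, gcd(50, 95) = 5, gcd(55, 95) = 5, gcd(57, 95) = 19, gcd(60, 95) = 5, gcd(65, 95) = 5, gcd(70, 95) = 5, gcd(75, 95) = 5, gcd(76, 95) = 19, gcd(80, 95) = 5, gcd(85, 95) = 5, gcd(90, 95) = 5.
All other a ∈ {1, ..., 94} have gcd(a, 95) = 1 and are units. So the nonzero zero-divisors are exactly the 22 values of a appearing in this scan.

Final answer: nonzero zero-divisors of Z/95Z = {5, 10, 15, 19, 20, 25, 30, 35, 38, 40, 45, 50, 55, 57, 60, 65, 70, 75, 76, 80, 85, 90}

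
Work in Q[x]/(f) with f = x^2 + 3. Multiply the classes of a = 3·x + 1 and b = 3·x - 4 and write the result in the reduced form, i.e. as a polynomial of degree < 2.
a · b ≡ -9·x - 31 (mod f(x))

First multiply in Q[x] without reducing: a · b = 9·x^2 - 9·x - 4. Now divide by f(x) = x^2 + 3, eliminating the leading term at each step:
  leading term 9·x^2: subtract (9)·f(x) = 9·x^2 + 27, leaving -9·x - 31
The degree is now < 2, so this is the remainder. Hence a · b ≡ -9·x - 31 in Q[x]/(f).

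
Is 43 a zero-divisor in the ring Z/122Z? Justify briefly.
gcd(43, 122) = 1, so 43 is a unit in Z/122Z (it has a multiplicative inverse). A unit cannot be a zero-divisor: if 43·b ≡ 0 then multiplying both sides by 43^(−1) gives b ≡ 0. So 43 is not a zero-divisor.

Final answer: NO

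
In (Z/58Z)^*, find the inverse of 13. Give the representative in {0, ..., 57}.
Apply the extended Euclidean algorithm to (58, 13), tracking rows (r, s, t) with s·58 + t·13 = r. Each division r_prev = q·r_cur + r_new produces the new row as (previous row) − q·(current row):
  row A: (58, 1, 0)   [1·58 + 0·13 = 58]
  row B: (13, 0, 1)   [0·58 + 1·13 = 13]
  58 = 4·13 + 6   → row C = row A − 4·row B = (6, 1, −4)   [check: 1·58 − 4·13 = 6]
  13 = 2·6 + 1   → row D = row B − 2·row C = (1, −2, 9)   [check: −2·58 + 9·13 = 1]
  6 = 6·1 + 0   → remainder 0, stop. gcd = 1 (last nonzero row D).
The gcd is 1, so 13 is invertible mod 58. The last nonzero row gives −2·58 + 9·13 = 1, so t = 9. So 13^(−1) ≡ 9 (mod 58). Verify: 13 · 9 = 117 ≡ 1 (mod 58). ✓

Final answer: 13^(−1) ≡ 9 (mod 58)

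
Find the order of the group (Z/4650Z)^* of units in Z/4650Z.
(Z/4650Z)^* consists of the classes a with gcd(a, 4650) = 1, so its order is φ(4650). φ is multiplicative, with φ(p^e) = p^e − p^(e−1). Factorise 4650 = 2 · 3 · 5^2 · 31. Then
  φ(4650) = (2 − 1) · (3 − 1) · (5^2 − 5^1) · (31 − 1) = 1 · 2 · 20 · 30 = 1200.
Thus |(Z/4650Z)^*| = 1200.

Final answer: |(Z/4650Z)^*| = 1200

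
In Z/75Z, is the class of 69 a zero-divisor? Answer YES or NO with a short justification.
YES

gcd(69, 75) = 3 > 1, so 69 is not a unit in Z/75Z. In Z/nZ every nonzero non-unit is a zero-divisor: explicitly, take b = 75/gcd = 25 ≠ 0 (mod 75); then 69·25 = 1725 = 23·75, i.e. 69·25 ≡ 0 (mod 75). So 69 is a zero-divisor.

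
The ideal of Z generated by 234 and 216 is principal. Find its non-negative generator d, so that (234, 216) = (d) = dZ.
(234, 216) = (18); d = 18

In the PID Z, (a, b) is generated by gcd(a, b). Compute gcd(234, 216) with the extended Euclidean algorithm, tracking rows (r, s, t) with s·234 + t·216 = r:
  row A: (234, 1, 0)   [1·234 + 0·216 = 234]
  row B: (216, 0, 1)   [0·234 + 1·216 = 216]
  234 = 1·216 + 18   → row C = row A − 1·row B = (18, 1, −1)   [check: 1·234 − 1·216 = 18]
  216 = 12·18 + 0   → remainder 0, stop. gcd = 18 (last nonzero row C).
So gcd(234, 216) = 18, with Bézout identity 1·234 − 1·216 = 18. Containment (⊇): the Bézout identity exhibits 18 as an element of (234, 216), giving (18) ⊆ (234, 216). Containment (⊆): since 18 | 234 and 18 | 216 (234 = 18·13, 216 = 18·12), every Z-linear combination of 234 and 216 is divisible by 18, so (234, 216) ⊆ (18). Therefore (234, 216) = (18), d = 18.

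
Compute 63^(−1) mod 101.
Apply the extended Euclidean algorithm to (101, 63), tracking rows (r, s, t) with s·101 + t·63 = r. Each division r_prev = q·r_cur + r_new produces the new row as (previous row) − q·(current row):
  row A: (101, 1, 0)   [1·101 + 0·63 = 101]
  row B: (63, 0, 1)   [0·101 + 1·63 = 63]
  101 = 1·63 + 38   → row C = row A − 1·row B = (38, 1, −1)   [check: 1·101 − 1·63 = 38]
  63 = 1·38 + 25   → row D = row B − 1·row C = (25, −1, 2)   [check: −1·101 + 2·63 = 25]
  38 = 1·25 + 13   → row E = row C − 1·row D = (13, 2, −3)   [check: 2·101 − 3·63 = 13]
  25 = 1·13 + 12   → row F = row D − 1·row E = (12, −3, 5)   [check: −3·101 + 5·63 = 12]
  13 = 1·12 + 1   → row G = row E − 1·row F = (1, 5, −8)   [check: 5·101 − 8·63 = 1]
  12 = 12·1 + 0   → remainder 0, stop. gcd = 1 (last nonzero row G).
The gcd is 1, so 63 is invertible mod 101. The last nonzero row gives 5·101 − 8·63 = 1, so t = −8. So 63^(−1) ≡ −8 ≡ 93 (mod 101). Verify: 63 · 93 = 5859 ≡ 1 (mod 101). ✓

Final answer: 63^(−1) ≡ 93 (mod 101)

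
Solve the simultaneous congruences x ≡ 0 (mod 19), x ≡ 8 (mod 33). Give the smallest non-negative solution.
The moduli 19, 33 are pairwise coprime, so by the CRT there is a unique solution mod 19·33 = 627.
Solve by successive substitution. Start with x ≡ 0 (mod 19).
  Combine with x ≡ 8 (mod 33): write x = 19·t and require 19·t ≡ 8 (mod 33). Since 19^(−1) ≡ 7 (mod 33), t ≡ 7·8 ≡ 23 (mod 33). So x ≡ 19·23 = 437 (mod 627).
Unique solution in [0, 627): x = 437.

Final answer: x ≡ 437 (mod 627); the representative in [0, 627) is 437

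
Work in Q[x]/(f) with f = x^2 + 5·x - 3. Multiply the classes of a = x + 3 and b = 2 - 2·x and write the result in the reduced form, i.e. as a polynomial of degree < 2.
First multiply in Q[x] without reducing: a · b = -2·x^2 - 4·x + 6. Now divide by f(x) = x^2 + 5·x - 3, eliminating the leading term at each step:
  leading term -2·x^2: subtract (-2)·f(x) = -2·x^2 - 10·x + 6, leaving 6·x
The degree is now < 2, so this is the remainder. Hence a · b ≡ 6·x in Q[x]/(f).

Final answer: a · b ≡ 6·x (mod f(x))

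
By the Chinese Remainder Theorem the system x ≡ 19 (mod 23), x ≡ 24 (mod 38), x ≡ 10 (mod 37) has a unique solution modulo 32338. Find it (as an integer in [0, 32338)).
x ≡ 9334 (mod 32338); the representative in [0, 32338) is 9334

The moduli 23, 38, 37 are pairwise coprime, so by the CRT there is a unique solution mod 23·38·37 = 32338.
Solve by successive substitution. Start with x ≡ 19 (mod 23).
  Combine with x ≡ 24 (mod 38): write x = 19 + 23·t and require 19 + 23·t ≡ 24 (mod 38), i.e. 23·t ≡ 24 − 19 ≡ 5 (mod 38). Since 23^(−1) ≡ 5 (mod 38), t ≡ 5·5 ≡ 25 (mod 38). So x ≡ 19 + 23·25 = 594 (mod 874).
  Combine with x ≡ 10 (mod 37): write x = 594 + 874·t and require 594 + 874·t ≡ 10 (mod 37), i.e. 874·t ≡ 10 − 594 ≡ 8 (mod 37). Since 874^(−1) ≡ 29 (mod 37) (874 ≡ 23 (mod 37)), t ≡ 29·8 ≡ 10 (mod 37). So x ≡ 594 + 874·10 = 9334 (mod 32338).
Unique solution in [0, 32338): x = 9334.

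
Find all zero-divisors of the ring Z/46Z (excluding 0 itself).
nonzero zero-divisors of Z/46Z = {2, 4, 6, 8, 10, 12, 14, 16, 18, 20, 22, 23, 24, 26, 28, 30, 32, 34, 36, 38, 40, 42, 44}

An element a ∈ Z/46Z (with a ≠ 0) is a zero-divisor iff gcd(a, 46) > 1 (because a is a unit precisely when gcd(a, n) = 1, and in Z/nZ every nonzero, non-unit element is a zero-divisor). Scan a = 1, ..., 45 and keep those with gcd(a, 46) > 1:
  gcd(2, 46) = 2, gcd(4, 46) = 2, gcd(6, 46) = 2, gcd(8, 46) = 2, gcd(10, 46) = 2, gcd(12, 46) = 2, gcd(14, 46) = 2, gcd(16, 46) = 2, gcd(18, 46) = 2, gcd(20, 46) = 2, gcd(22, 46) = 2, gcd(23, 46) = 23, gcd(24, 46) = 2, gcd(26, 46) = 2, gcd(28, 46) = 2, gcd(30, 46) = 2, gcd(32, 46) = 2, gcd(34, 46) = 2, gcd(36, 46) = 2, gcd(38, 46) = 2, gcd(40, 46) = 2, gcd(42, 46) = 2, gcd(44, 46) = 2.
All other a ∈ {1, ..., 45} have gcd(a, 46) = 1 and are units. So the nonzero zero-divisors are exactly the 23 values of a appearing in this scan.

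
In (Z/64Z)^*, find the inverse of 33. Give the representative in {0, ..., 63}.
Apply the extended Euclidean algorithm to (64, 33), tracking rows (r, s, t) with s·64 + t·33 = r. Each division r_prev = q·r_cur + r_new produces the new row as (previous row) − q·(current row):
  row A: (64, 1, 0)   [1·64 + 0·33 = 64]
  row B: (33, 0, 1)   [0·64 + 1·33 = 33]
  64 = 1·33 + 31   → row C = row A − 1·row B = (31, 1, −1)   [check: 1·64 − 1·33 = 31]
  33 = 1·31 + 2   → row D = row B − 1·row C = (2, −1, 2)   [check: −1·64 + 2·33 = 2]
  31 = 15·2 + 1   → row E = row C − 15·row D = (1, 16, −31)   [check: 16·64 − 31·33 = 1]
  2 = 2·1 + 0   → remainder 0, stop. gcd = 1 (last nonzero row E).
The gcd is 1, so 33 is invertible mod 64. The last nonzero row gives 16·64 − 31·33 = 1, so t = −31. So 33^(−1) ≡ −31 ≡ 33 (mod 64). Verify: 33 · 33 = 1089 ≡ 1 (mod 64). ✓

Final answer: 33^(−1) ≡ 33 (mod 64)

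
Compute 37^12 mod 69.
Use repeated squaring. Binary(12) = 1100. Walk through the bits of the exponent 12 left-to-right: at each bit after the leading one, square the running value, then multiply by 37 if the bit is 1 (always reducing mod 69):
  bit 1 = 1 (leading): start with 37.
  bit 2 = 1: square 37^2 = 1369 ≡ 58; bit is 1, so multiply 58·37 = 2146 ≡ 7 (mod 69).
  bit 3 = 0: square 7^2 = 49 (mod 69).
  bit 4 = 0: square 49^2 = 2401 ≡ 55 (mod 69).
Final value: 37^12 ≡ 55 (mod 69).

Final answer: 55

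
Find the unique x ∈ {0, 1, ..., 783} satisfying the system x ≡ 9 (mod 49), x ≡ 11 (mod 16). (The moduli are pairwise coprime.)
The moduli 49, 16 are pairwise coprime, so by the CRT there is a unique solution mod 49·16 = 784.
Solve by successive substitution. Start with x ≡ 9 (mod 49).
  Combine with x ≡ 11 (mod 16): write x = 9 + 49·t and require 9 + 49·t ≡ 11 (mod 16), i.e. 49·t ≡ 11 − 9 ≡ 2 (mod 16). Since 49^(−1) ≡ 1 (mod 16) (49 ≡ 1 (mod 16)), t ≡ 1·2 ≡ 2 (mod 16). So x ≡ 9 + 49·2 = 107 (mod 784).
Unique solution in [0, 784): x = 107.

Final answer: x ≡ 107 (mod 784); the representative in [0, 784) is 107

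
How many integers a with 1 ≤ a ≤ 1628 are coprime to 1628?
The number of a ∈ {1, ..., 1628} with gcd(a, 1628) = 1 is by definition Euler's totient φ(1628). φ is multiplicative, with φ(p^e) = p^e − p^(e−1). Factorise 1628 = 2^2 · 11 · 37. Then
  φ(1628) = (2^2 − 2^1) · (11 − 1) · (37 − 1) = 2 · 10 · 36 = 720.
So there are 720 such integers.

Final answer: 720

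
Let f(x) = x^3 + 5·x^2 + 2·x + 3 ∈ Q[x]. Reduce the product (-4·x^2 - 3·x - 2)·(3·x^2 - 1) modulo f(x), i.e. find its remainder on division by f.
a · b ≡ -233·x^2 - 63·x - 151 (mod f(x))

First multiply in Q[x] without reducing: a · b = -12·x^4 - 9·x^3 - 2·x^2 + 3·x + 2. Now divide by f(x) = x^3 + 5·x^2 + 2·x + 3, eliminating the leading term at each step:
  leading term -12·x^4: subtract (-12·x)·f(x) = -12·x^4 - 60·x^3 - 24·x^2 - 36·x, leaving 51·x^3 + 22·x^2 + 39·x + 2
  leading term 51·x^3: subtract (51)·f(x) = 51·x^3 + 255·x^2 + 102·x + 153, leaving -233·x^2 - 63·x - 151
The degree is now < 3, so this is the remainder. Hence a · b ≡ -233·x^2 - 63·x - 151 in Q[x]/(f).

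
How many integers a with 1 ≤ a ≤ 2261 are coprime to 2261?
1728

The number of a ∈ {1, ..., 2261} with gcd(a, 2261) = 1 is by definition Euler's totient φ(2261). φ is multiplicative, with φ(p^e) = p^e − p^(e−1). Factorise 2261 = 7 · 17 · 19. Then
  φ(2261) = (7 − 1) · (17 − 1) · (19 − 1) = 6 · 16 · 18 = 1728.
So there are 1728 such integers.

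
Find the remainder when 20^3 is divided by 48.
32

Use repeated squaring. Binary(3) = 11. Walk through the bits of the exponent 3 left-to-right: at each bit after the leading one, square the running value, then multiply by 20 if the bit is 1 (always reducing mod 48):
  bit 1 = 1 (leading): start with 20.
  bit 2 = 1: square 20^2 = 400 ≡ 16; bit is 1, so multiply 16·20 = 320 ≡ 32 (mod 48).
Final value: 20^3 ≡ 32 (mod 48).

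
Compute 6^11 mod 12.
0

Use repeated squaring. Binary(11) = 1011. Walk through the bits of the exponent 11 left-to-right: at each bit after the leading one, square the running value, then multiply by 6 if the bit is 1 (always reducing mod 12):
  bit 1 = 1 (leading): start with 6.
  bit 2 = 0: square 6^2 = 36 ≡ 0 (mod 12).
  bit 3 = 1: square 0^2 = 0; bit is 1, so multiply 0·6 = 0 (mod 12).
  bit 4 = 1: square 0^2 = 0; bit is 1, so multiply 0·6 = 0 (mod 12).
Final value: 6^11 ≡ 0 (mod 12).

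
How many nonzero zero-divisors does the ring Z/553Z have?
In Z/553Z each nonzero element is either a unit (gcd with 553 is 1) or a zero-divisor (gcd > 1). The number of units is φ(553): factorise 553 = 7 · 79, so φ(553) = (7 − 1) · (79 − 1) = 6 · 78 = 468. The nonzero elements number 553 − 1 = 552. Hence the nonzero zero-divisors number 552 − 468 = 84.

Final answer: Z/553Z has 84 nonzero zero-divisors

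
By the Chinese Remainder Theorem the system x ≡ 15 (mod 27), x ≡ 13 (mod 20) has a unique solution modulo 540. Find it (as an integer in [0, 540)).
The moduli 27, 20 are pairwise coprime, so by the CRT there is a unique solution mod 27·20 = 540.
Solve by successive substitution. Start with x ≡ 15 (mod 27).
  Combine with x ≡ 13 (mod 20): write x = 15 + 27·t and require 15 + 27·t ≡ 13 (mod 20), i.e. 27·t ≡ 13 − 15 ≡ 18 (mod 20). Since 27^(−1) ≡ 3 (mod 20) (27 ≡ 7 (mod 20)), t ≡ 3·18 ≡ 14 (mod 20). So x ≡ 15 + 27·14 = 393 (mod 540).
Unique solution in [0, 540): x = 393.

Final answer: x ≡ 393 (mod 540); the representative in [0, 540) is 393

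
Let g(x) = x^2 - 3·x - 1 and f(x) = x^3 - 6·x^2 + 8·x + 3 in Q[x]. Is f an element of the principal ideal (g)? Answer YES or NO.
YES

In Q[x] the ideal (g) consists of all multiples of g, so f ∈ (g) iff g | f, i.e. iff the remainder of f on division by g is 0. Divide f by g (g is monic, so eliminate the leading term of the running remainder at each step):
  leading term x^3: subtract (x)·g(x) = x^3 - 3·x^2 - x, leaving -3·x^2 + 9·x + 3
  leading term -3·x^2: subtract (-3)·g(x) = -3·x^2 + 9·x + 3, leaving 0
The remainder is 0, so f(x) = g(x) · h(x) with h(x) = x - 3. Hence g | f, i.e. f ∈ (g).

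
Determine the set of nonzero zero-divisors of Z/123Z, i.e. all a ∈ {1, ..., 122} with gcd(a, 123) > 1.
An element a ∈ Z/123Z (with a ≠ 0) is a zero-divisor iff gcd(a, 123) > 1 (because a is a unit precisely when gcd(a, n) = 1, and in Z/nZ every nonzero, non-unit element is a zero-divisor). Scan a = 1, ..., 122 and keep those with gcd(a, 123) > 1:
  gcd(3, 123) = 3, gcd(6, 123) = 3, gcd(9, 123) = 3, gcd(12, 123) = 3, gcd(15, 123) = 3, gcd(18, 123) = 3, gcd(21, 123) = 3, gcd(24, 123) = 3, gcd(27, 123) = 3, gcd(30, 123) = 3, gcd(33, 123) = 3, gcd(36, 123) = 3, gcd(39, 123) = 3, gcd(41, 123) = 41, gcd(42, 123) = 3, gcd(45, 123) = 3, gcd(48, 123) = 3, gcd(51, 123) = 3, gcd(54, 123) = 3, gcd(57, 123) = 3, gcd(60, 123) = 3, gcd(63, 123) = 3, gcd(66, 123) = 3, gcd(69, 123) = 3, gcd(72, 123) = 3, gcd(75, 123) = 3, gcd(78, 123) = 3, gcd(81, 123) = 3, gcd(82, 123) = 41, gcd(84, 123) = 3, gcd(87, 123) = 3, gcd(90, 123) = 3, gcd(93, 123) = 3, gcd(96, 123) = 3, gcd(99, 123) = 3, gcd(102, 123) = 3, gcd(105, 123) = 3, gcd(108, 123) = 3, gcd(111, 123) = 3, gcd(114, 123) = 3, gcd(117, 123) = 3, gcd(120, 123) = 3.
All other a ∈ {1, ..., 122} have gcd(a, 123) = 1 and are units. So the nonzero zero-divisors are exactly the 42 values of a appearing in this scan.

Final answer: nonzero zero-divisors of Z/123Z = {3, 6, 9, 12, 15, 18, 21, 24, 27, 30, 33, 36, 39, 41, 42, 45, 48, 51, 54, 57, 60, 63, 66, 69, 72, 75, 78, 81, 82, 84, 87, 90, 93, 96, 99, 102, 105, 108, 111, 114, 117, 120}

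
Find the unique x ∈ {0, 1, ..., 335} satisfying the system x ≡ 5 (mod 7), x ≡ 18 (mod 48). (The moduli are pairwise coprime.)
x ≡ 306 (mod 336); the representative in [0, 336) is 306

The moduli 7, 48 are pairwise coprime, so by the CRT there is a unique solution mod 7·48 = 336.
Solve by successive substitution. Start with x ≡ 5 (mod 7).
  Combine with x ≡ 18 (mod 48): write x = 5 + 7·t and require 5 + 7·t ≡ 18 (mod 48), i.e. 7·t ≡ 18 − 5 ≡ 13 (mod 48). Since 7^(−1) ≡ 7 (mod 48), t ≡ 7·13 ≡ 43 (mod 48). So x ≡ 5 + 7·43 = 306 (mod 336).
Unique solution in [0, 336): x = 306.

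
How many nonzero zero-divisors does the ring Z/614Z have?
Z/614Z has 307 nonzero zero-divisors

In Z/614Z each nonzero element is either a unit (gcd with 614 is 1) or a zero-divisor (gcd > 1). The number of units is φ(614): factorise 614 = 2 · 307, so φ(614) = (2 − 1) · (307 − 1) = 1 · 306 = 306. The nonzero elements number 614 − 1 = 613. Hence the nonzero zero-divisors number 613 − 306 = 307.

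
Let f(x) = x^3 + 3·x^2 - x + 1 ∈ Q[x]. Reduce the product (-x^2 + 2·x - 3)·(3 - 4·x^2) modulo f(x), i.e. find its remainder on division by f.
First multiply in Q[x] without reducing: a · b = 4·x^4 - 8·x^3 + 9·x^2 + 6·x - 9. Now divide by f(x) = x^3 + 3·x^2 - x + 1, eliminating the leading term at each step:
  leading term 4·x^4: subtract (4·x)·f(x) = 4·x^4 + 12·x^3 - 4·x^2 + 4·x, leaving -20·x^3 + 13·x^2 + 2·x - 9
  leading term -20·x^3: subtract (-20)·f(x) = -20·x^3 - 60·x^2 + 20·x - 20, leaving 73·x^2 - 18·x + 11
The degree is now < 3, so this is the remainder. Hence a · b ≡ 73·x^2 - 18·x + 11 in Q[x]/(f).

Final answer: a · b ≡ 73·x^2 - 18·x + 11 (mod f(x))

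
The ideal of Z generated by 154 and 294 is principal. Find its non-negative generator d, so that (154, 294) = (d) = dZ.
In the PID Z, (a, b) is generated by gcd(a, b). Compute gcd(294, 154) with the extended Euclidean algorithm, tracking rows (r, s, t) with s·294 + t·154 = r:
  row A: (294, 1, 0)   [1·294 + 0·154 = 294]
  row B: (154, 0, 1)   [0·294 + 1·154 = 154]
  294 = 1·154 + 140   → row C = row A − 1·row B = (140, 1, −1)   [check: 1·294 − 1·154 = 140]
  154 = 1·140 + 14   → row D = row B − 1·row C = (14, −1, 2)   [check: −1·294 + 2·154 = 14]
  140 = 10·14 + 0   → remainder 0, stop. gcd = 14 (last nonzero row D).
So gcd(154, 294) = 14, with Bézout identity −1·294 + 2·154 = 14. Containment (⊇): the Bézout identity exhibits 14 as an element of (154, 294), giving (14) ⊆ (154, 294). Containment (⊆): since 14 | 154 and 14 | 294 (154 = 14·11, 294 = 14·21), every Z-linear combination of 154 and 294 is divisible by 14, so (154, 294) ⊆ (14). Therefore (154, 294) = (14), d = 14.

Final answer: (154, 294) = (14); d = 14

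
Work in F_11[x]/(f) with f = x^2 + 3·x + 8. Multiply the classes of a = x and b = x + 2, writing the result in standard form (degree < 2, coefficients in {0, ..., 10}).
a · b ≡ 10·x + 3 (mod f(x))

Multiply as integer polynomials: a · b = x^2 + 2·x. Reducing coefficients mod 11: a · b ≡ x^2 + 2·x. Now divide by f(x) = x^2 + 3·x + 8 in F_11[x], eliminating the leading term at each step:
  leading term x^2: subtract (1)·f(x) = x^2 + 3·x + 8, leaving 10·x + 3 (coefficients mod 11)
The degree is now < 2, so this is the remainder. Hence a · b ≡ 10·x + 3 in F_11[x]/(f).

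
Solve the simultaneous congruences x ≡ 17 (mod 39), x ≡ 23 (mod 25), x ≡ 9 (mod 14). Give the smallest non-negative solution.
x ≡ 2123 (mod 13650); the representative in [0, 13650) is 2123

The moduli 39, 25, 14 are pairwise coprime, so by the CRT there is a unique solution mod 39·25·14 = 13650.
Solve by successive substitution. Start with x ≡ 17 (mod 39).
  Combine with x ≡ 23 (mod 25): write x = 17 + 39·t and require 17 + 39·t ≡ 23 (mod 25), i.e. 39·t ≡ 23 − 17 ≡ 6 (mod 25). Since 39^(−1) ≡ 9 (mod 25) (39 ≡ 14 (mod 25)), t ≡ 9·6 ≡ 4 (mod 25). So x ≡ 17 + 39·4 = 173 (mod 975).
  Combine with x ≡ 9 (mod 14): write x = 173 + 975·t and require 173 + 975·t ≡ 9 (mod 14), i.e. 975·t ≡ 9 − 173 ≡ 4 (mod 14). Since 975^(−1) ≡ 11 (mod 14) (975 ≡ 9 (mod 14)), t ≡ 11·4 ≡ 2 (mod 14). So x ≡ 173 + 975·2 = 2123 (mod 13650).
Unique solution in [0, 13650): x = 2123.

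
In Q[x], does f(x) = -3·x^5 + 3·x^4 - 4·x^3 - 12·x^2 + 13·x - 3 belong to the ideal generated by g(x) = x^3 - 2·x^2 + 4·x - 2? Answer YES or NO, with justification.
NO

In Q[x] the ideal (g) consists of all multiples of g, so f ∈ (g) iff g | f, i.e. iff the remainder of f on division by g is 0. Divide f by g (g is monic, so eliminate the leading term of the running remainder at each step):
  leading term -3·x^5: subtract (-3·x^2)·g(x) = -3·x^5 + 6·x^4 - 12·x^3 + 6·x^2, leaving -3·x^4 + 8·x^3 - 18·x^2 + 13·x - 3
  leading term -3·x^4: subtract (-3·x)·g(x) = -3·x^4 + 6·x^3 - 12·x^2 + 6·x, leaving 2·x^3 - 6·x^2 + 7·x - 3
  leading term 2·x^3: subtract (2)·g(x) = 2·x^3 - 4·x^2 + 8·x - 4, leaving -2·x^2 - x + 1
The remainder r(x) = -2·x^2 - x + 1 ≠ 0 (and deg r < deg g), so g ∤ f, i.e. f ∉ (g).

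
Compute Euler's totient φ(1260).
φ(1260) = 288

φ is multiplicative, with φ(p^e) = p^e − p^(e−1). Factorise 1260 = 2^2 · 3^2 · 5 · 7. Then
  φ(1260) = (2^2 − 2^1) · (3^2 − 3^1) · (5 − 1) · (7 − 1) = 2 · 6 · 4 · 6 = 288.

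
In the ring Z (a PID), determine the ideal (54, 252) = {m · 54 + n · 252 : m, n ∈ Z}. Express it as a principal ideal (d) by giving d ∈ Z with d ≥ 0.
(54, 252) = (18); d = 18

In the PID Z, (a, b) is generated by gcd(a, b). Compute gcd(252, 54) with the extended Euclidean algorithm, tracking rows (r, s, t) with s·252 + t·54 = r:
  row A: (252, 1, 0)   [1·252 + 0·54 = 252]
  row B: (54, 0, 1)   [0·252 + 1·54 = 54]
  252 = 4·54 + 36   → row C = row A − 4·row B = (36, 1, −4)   [check: 1·252 − 4·54 = 36]
  54 = 1·36 + 18   → row D = row B − 1·row C = (18, −1, 5)   [check: −1·252 + 5·54 = 18]
  36 = 2·18 + 0   → remainder 0, stop. gcd = 18 (last nonzero row D).
So gcd(54, 252) = 18, with Bézout identity −1·252 + 5·54 = 18. Containment (⊇): the Bézout identity exhibits 18 as an element of (54, 252), giving (18) ⊆ (54, 252). Containment (⊆): since 18 | 54 and 18 | 252 (54 = 18·3, 252 = 18·14), every Z-linear combination of 54 and 252 is divisible by 18, so (54, 252) ⊆ (18). Therefore (54, 252) = (18), d = 18.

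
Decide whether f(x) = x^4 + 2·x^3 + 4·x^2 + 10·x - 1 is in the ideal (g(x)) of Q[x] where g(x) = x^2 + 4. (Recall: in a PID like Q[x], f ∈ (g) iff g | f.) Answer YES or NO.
In Q[x] the ideal (g) consists of all multiples of g, so f ∈ (g) iff g | f, i.e. iff the remainder of f on division by g is 0. Divide f by g (g is monic, so eliminate the leading term of the running remainder at each step):
  leading term x^4: subtract (x^2)·g(x) = x^4 + 4·x^2, leaving 2·x^3 + 10·x - 1
  leading term 2·x^3: subtract (2·x)·g(x) = 2·x^3 + 8·x, leaving 2·x - 1
The remainder r(x) = 2·x - 1 ≠ 0 (and deg r < deg g), so g ∤ f, i.e. f ∉ (g).

Final answer: NO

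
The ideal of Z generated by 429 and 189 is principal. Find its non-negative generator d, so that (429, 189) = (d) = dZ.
In the PID Z, (a, b) is generated by gcd(a, b). Compute gcd(429, 189) with the extended Euclidean algorithm, tracking rows (r, s, t) with s·429 + t·189 = r:
  row A: (429, 1, 0)   [1·429 + 0·189 = 429]
  row B: (189, 0, 1)   [0·429 + 1·189 = 189]
  429 = 2·189 + 51   → row C = row A − 2·row B = (51, 1, −2)   [check: 1·429 − 2·189 = 51]
  189 = 3·51 + 36   → row D = row B − 3·row C = (36, −3, 7)   [check: −3·429 + 7·189 = 36]
  51 = 1·36 + 15   → row E = row C − 1·row D = (15, 4, −9)   [check: 4·429 − 9·189 = 15]
  36 = 2·15 + 6   → row F = row D − 2·row E = (6, −11, 25)   [check: −11·429 + 25·189 = 6]
  15 = 2·6 + 3   → row G = row E − 2·row F = (3, 26, −59)   [check: 26·429 − 59·189 = 3]
  6 = 2·3 + 0   → remainder 0, stop. gcd = 3 (last nonzero row G).
So gcd(429, 189) = 3, with Bézout identity 26·429 − 59·189 = 3. Containment (⊇): the Bézout identity exhibits 3 as an element of (429, 189), giving (3) ⊆ (429, 189). Containment (⊆): since 3 | 429 and 3 | 189 (429 = 3·143, 189 = 3·63), every Z-linear combination of 429 and 189 is divisible by 3, so (429, 189) ⊆ (3). Therefore (429, 189) = (3), d = 3.

Final answer: (429, 189) = (3); d = 3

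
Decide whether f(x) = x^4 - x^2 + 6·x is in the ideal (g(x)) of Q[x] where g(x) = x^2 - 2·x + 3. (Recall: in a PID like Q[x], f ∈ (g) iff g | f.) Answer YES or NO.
In Q[x] the ideal (g) consists of all multiples of g, so f ∈ (g) iff g | f, i.e. iff the remainder of f on division by g is 0. Divide f by g (g is monic, so eliminate the leading term of the running remainder at each step):
  leading term x^4: subtract (x^2)·g(x) = x^4 - 2·x^3 + 3·x^2, leaving 2·x^3 - 4·x^2 + 6·x
  leading term 2·x^3: subtract (2·x)·g(x) = 2·x^3 - 4·x^2 + 6·x, leaving 0
The remainder is 0, so f(x) = g(x) · h(x) with h(x) = x^2 + 2·x. Hence g | f, i.e. f ∈ (g).

Final answer: YES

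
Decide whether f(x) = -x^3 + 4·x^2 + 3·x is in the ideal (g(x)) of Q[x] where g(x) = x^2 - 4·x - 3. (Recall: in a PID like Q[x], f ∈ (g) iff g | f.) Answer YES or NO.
YES

In Q[x] the ideal (g) consists of all multiples of g, so f ∈ (g) iff g | f, i.e. iff the remainder of f on division by g is 0. Divide f by g (g is monic, so eliminate the leading term of the running remainder at each step):
  leading term -x^3: subtract (-x)·g(x) = -x^3 + 4·x^2 + 3·x, leaving 0
The remainder is 0, so f(x) = g(x) · h(x) with h(x) = -x. Hence g | f, i.e. f ∈ (g).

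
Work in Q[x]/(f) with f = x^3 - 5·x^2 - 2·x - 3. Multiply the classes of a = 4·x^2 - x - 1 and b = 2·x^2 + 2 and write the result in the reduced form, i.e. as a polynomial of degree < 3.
First multiply in Q[x] without reducing: a · b = 8·x^4 - 2·x^3 + 6·x^2 - 2·x - 2. Now divide by f(x) = x^3 - 5·x^2 - 2·x - 3, eliminating the leading term at each step:
  leading term 8·x^4: subtract (8·x)·f(x) = 8·x^4 - 40·x^3 - 16·x^2 - 24·x, leaving 38·x^3 + 22·x^2 + 22·x - 2
  leading term 38·x^3: subtract (38)·f(x) = 38·x^3 - 190·x^2 - 76·x - 114, leaving 212·x^2 + 98·x + 112
The degree is now < 3, so this is the remainder. Hence a · b ≡ 212·x^2 + 98·x + 112 in Q[x]/(f).

Final answer: a · b ≡ 212·x^2 + 98·x + 112 (mod f(x))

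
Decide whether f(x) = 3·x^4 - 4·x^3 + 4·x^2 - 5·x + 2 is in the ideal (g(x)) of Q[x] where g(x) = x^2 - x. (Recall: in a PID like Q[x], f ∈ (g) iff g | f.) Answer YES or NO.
In Q[x] the ideal (g) consists of all multiples of g, so f ∈ (g) iff g | f, i.e. iff the remainder of f on division by g is 0. Divide f by g (g is monic, so eliminate the leading term of the running remainder at each step):
  leading term 3·x^4: subtract (3·x^2)·g(x) = 3·x^4 - 3·x^3, leaving -x^3 + 4·x^2 - 5·x + 2
  leading term -x^3: subtract (-x)·g(x) = -x^3 + x^2, leaving 3·x^2 - 5·x + 2
  leading term 3·x^2: subtract (3)·g(x) = 3·x^2 - 3·x, leaving 2 - 2·x
The remainder r(x) = 2 - 2·x ≠ 0 (and deg r < deg g), so g ∤ f, i.e. f ∉ (g).

Final answer: NO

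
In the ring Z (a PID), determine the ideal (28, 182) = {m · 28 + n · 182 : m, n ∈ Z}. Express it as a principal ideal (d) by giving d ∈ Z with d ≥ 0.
In the PID Z, (a, b) is generated by gcd(a, b). Compute gcd(182, 28) with the extended Euclidean algorithm, tracking rows (r, s, t) with s·182 + t·28 = r:
  row A: (182, 1, 0)   [1·182 + 0·28 = 182]
  row B: (28, 0, 1)   [0·182 + 1·28 = 28]
  182 = 6·28 + 14   → row C = row A − 6·row B = (14, 1, −6)   [check: 1·182 − 6·28 = 14]
  28 = 2·14 + 0   → remainder 0, stop. gcd = 14 (last nonzero row C).
So gcd(28, 182) = 14, with Bézout identity 1·182 − 6·28 = 14. Containment (⊇): the Bézout identity exhibits 14 as an element of (28, 182), giving (14) ⊆ (28, 182). Containment (⊆): since 14 | 28 and 14 | 182 (28 = 14·2, 182 = 14·13), every Z-linear combination of 28 and 182 is divisible by 14, so (28, 182) ⊆ (14). Therefore (28, 182) = (14), d = 14.

Final answer: (28, 182) = (14); d = 14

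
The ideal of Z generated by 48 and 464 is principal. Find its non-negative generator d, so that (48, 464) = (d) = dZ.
(48, 464) = (16); d = 16

In the PID Z, (a, b) is generated by gcd(a, b). Compute gcd(464, 48) with the extended Euclidean algorithm, tracking rows (r, s, t) with s·464 + t·48 = r:
  row A: (464, 1, 0)   [1·464 + 0·48 = 464]
  row B: (48, 0, 1)   [0·464 + 1·48 = 48]
  464 = 9·48 + 32   → row C = row A − 9·row B = (32, 1, −9)   [check: 1·464 − 9·48 = 32]
  48 = 1·32 + 16   → row D = row B − 1·row C = (16, −1, 10)   [check: −1·464 + 10·48 = 16]
  32 = 2·16 + 0   → remainder 0, stop. gcd = 16 (last nonzero row D).
So gcd(48, 464) = 16, with Bézout identity −1·464 + 10·48 = 16. Containment (⊇): the Bézout identity exhibits 16 as an element of (48, 464), giving (16) ⊆ (48, 464). Containment (⊆): since 16 | 48 and 16 | 464 (48 = 16·3, 464 = 16·29), every Z-linear combination of 48 and 464 is divisible by 16, so (48, 464) ⊆ (16). Therefore (48, 464) = (16), d = 16.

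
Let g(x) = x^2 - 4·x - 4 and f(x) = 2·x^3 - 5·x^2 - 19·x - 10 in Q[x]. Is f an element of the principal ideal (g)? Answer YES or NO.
In Q[x] the ideal (g) consists of all multiples of g, so f ∈ (g) iff g | f, i.e. iff the remainder of f on division by g is 0. Divide f by g (g is monic, so eliminate the leading term of the running remainder at each step):
  leading term 2·x^3: subtract (2·x)·g(x) = 2·x^3 - 8·x^2 - 8·x, leaving 3·x^2 - 11·x - 10
  leading term 3·x^2: subtract (3)·g(x) = 3·x^2 - 12·x - 12, leaving x + 2
The remainder r(x) = x + 2 ≠ 0 (and deg r < deg g), so g ∤ f, i.e. f ∉ (g).

Final answer: NO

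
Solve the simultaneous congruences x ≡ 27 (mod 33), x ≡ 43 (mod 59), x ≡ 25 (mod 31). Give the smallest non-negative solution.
x ≡ 29661 (mod 60357); the representative in [0, 60357) is 29661

The moduli 33, 59, 31 are pairwise coprime, so by the CRT there is a unique solution mod 33·59·31 = 60357.
Solve by successive substitution. Start with x ≡ 27 (mod 33).
  Combine with x ≡ 43 (mod 59): write x = 27 + 33·t and require 27 + 33·t ≡ 43 (mod 59), i.e. 33·t ≡ 43 − 27 ≡ 16 (mod 59). Since 33^(−1) ≡ 34 (mod 59), t ≡ 34·16 ≡ 13 (mod 59). So x ≡ 27 + 33·13 = 456 (mod 1947).
  Combine with x ≡ 25 (mod 31): write x = 456 + 1947·t and require 456 + 1947·t ≡ 25 (mod 31), i.e. 1947·t ≡ 25 − 456 ≡ 3 (mod 31). Since 1947^(−1) ≡ 5 (mod 31) (1947 ≡ 25 (mod 31)), t ≡ 5·3 ≡ 15 (mod 31). So x ≡ 456 + 1947·15 = 29661 (mod 60357).
Unique solution in [0, 60357): x = 29661.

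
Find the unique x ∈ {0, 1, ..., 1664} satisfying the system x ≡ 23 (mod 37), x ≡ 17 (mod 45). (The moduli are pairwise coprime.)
The moduli 37, 45 are pairwise coprime, so by the CRT there is a unique solution mod 37·45 = 1665.
Solve by successive substitution. Start with x ≡ 23 (mod 37).
  Combine with x ≡ 17 (mod 45): write x = 23 + 37·t and require 23 + 37·t ≡ 17 (mod 45), i.e. 37·t ≡ 17 − 23 ≡ 39 (mod 45). Since 37^(−1) ≡ 28 (mod 45), t ≡ 28·39 ≡ 12 (mod 45). So x ≡ 23 + 37·12 = 467 (mod 1665).
Unique solution in [0, 1665): x = 467.

Final answer: x ≡ 467 (mod 1665); the representative in [0, 1665) is 467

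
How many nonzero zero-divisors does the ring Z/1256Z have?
In Z/1256Z each nonzero element is either a unit (gcd with 1256 is 1) or a zero-divisor (gcd > 1). The number of units is φ(1256): factorise 1256 = 2^3 · 157, so φ(1256) = (2^3 − 2^2) · (157 − 1) = 4 · 156 = 624. The nonzero elements number 1256 − 1 = 1255. Hence the nonzero zero-divisors number 1255 − 624 = 631.

Final answer: Z/1256Z has 631 nonzero zero-divisors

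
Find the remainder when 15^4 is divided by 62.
33

Use repeated squaring. Binary(4) = 100. Walk through the bits of the exponent 4 left-to-right: at each bit after the leading one, square the running value, then multiply by 15 if the bit is 1 (always reducing mod 62):
  bit 1 = 1 (leading): start with 15.
  bit 2 = 0: square 15^2 = 225 ≡ 39 (mod 62).
  bit 3 = 0: square 39^2 = 1521 ≡ 33 (mod 62).
Final value: 15^4 ≡ 33 (mod 62).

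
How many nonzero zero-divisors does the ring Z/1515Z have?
Z/1515Z has 714 nonzero zero-divisors

In Z/1515Z each nonzero element is either a unit (gcd with 1515 is 1) or a zero-divisor (gcd > 1). The number of units is φ(1515): factorise 1515 = 3 · 5 · 101, so φ(1515) = (3 − 1) · (5 − 1) · (101 − 1) = 2 · 4 · 100 = 800. The nonzero elements number 1515 − 1 = 1514. Hence the nonzero zero-divisors number 1514 − 800 = 714.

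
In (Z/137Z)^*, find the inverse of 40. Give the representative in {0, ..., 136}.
40^(−1) ≡ 24 (mod 137)

Apply the extended Euclidean algorithm to (137, 40), tracking rows (r, s, t) with s·137 + t·40 = r. Each division r_prev = q·r_cur + r_new produces the new row as (previous row) − q·(current row):
  row A: (137, 1, 0)   [1·137 + 0·40 = 137]
  row B: (40, 0, 1)   [0·137 + 1·40 = 40]
  137 = 3·40 + 17   → row C = row A − 3·row B = (17, 1, −3)   [check: 1·137 − 3·40 = 17]
  40 = 2·17 + 6   → row D = row B − 2·row C = (6, −2, 7)   [check: −2·137 + 7·40 = 6]
  17 = 2·6 + 5   → row E = row C − 2·row D = (5, 5, −17)   [check: 5·137 − 17·40 = 5]
  6 = 1·5 + 1   → row F = row D − 1·row E = (1, −7, 24)   [check: −7·137 + 24·40 = 1]
  5 = 5·1 + 0   → remainder 0, stop. gcd = 1 (last nonzero row F).
The gcd is 1, so 40 is invertible mod 137. The last nonzero row gives −7·137 + 24·40 = 1, so t = 24. So 40^(−1) ≡ 24 (mod 137). Verify: 40 · 24 = 960 ≡ 1 (mod 137). ✓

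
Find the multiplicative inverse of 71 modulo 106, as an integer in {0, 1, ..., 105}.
71^(−1) ≡ 3 (mod 106)

Apply the extended Euclidean algorithm to (106, 71), tracking rows (r, s, t) with s·106 + t·71 = r. Each division r_prev = q·r_cur + r_new produces the new row as (previous row) − q·(current row):
  row A: (106, 1, 0)   [1·106 + 0·71 = 106]
  row B: (71, 0, 1)   [0·106 + 1·71 = 71]
  106 = 1·71 + 35   → row C = row A − 1·row B = (35, 1, −1)   [check: 1·106 − 1·71 = 35]
  71 = 2·35 + 1   → row D = row B − 2·row C = (1, −2, 3)   [check: −2·106 + 3·71 = 1]
  35 = 35·1 + 0   → remainder 0, stop. gcd = 1 (last nonzero row D).
The gcd is 1, so 71 is invertible mod 106. The last nonzero row gives −2·106 + 3·71 = 1, so t = 3. So 71^(−1) ≡ 3 (mod 106). Verify: 71 · 3 = 213 ≡ 1 (mod 106). ✓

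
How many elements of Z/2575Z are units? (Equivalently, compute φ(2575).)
Z/2575Z has φ(2575) = 2040 units

An element a ∈ Z/2575Z is a unit iff gcd(a, 2575) = 1, so the number of units is φ(2575). φ is multiplicative, with φ(p^e) = p^e − p^(e−1). Factorise 2575 = 5^2 · 103. Then
  φ(2575) = (5^2 − 5^1) · (103 − 1) = 20 · 102 = 2040.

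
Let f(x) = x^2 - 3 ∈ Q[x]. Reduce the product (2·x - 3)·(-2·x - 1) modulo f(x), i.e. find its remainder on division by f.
First multiply in Q[x] without reducing: a · b = -4·x^2 + 4·x + 3. Now divide by f(x) = x^2 - 3, eliminating the leading term at each step:
  leading term -4·x^2: subtract (-4)·f(x) = 12 - 4·x^2, leaving 4·x - 9
The degree is now < 2, so this is the remainder. Hence a · b ≡ 4·x - 9 in Q[x]/(f).

Final answer: a · b ≡ 4·x - 9 (mod f(x))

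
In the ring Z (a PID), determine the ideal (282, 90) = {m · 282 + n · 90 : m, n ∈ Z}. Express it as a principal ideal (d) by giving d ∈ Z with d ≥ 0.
(282, 90) = (6); d = 6

In the PID Z, (a, b) is generated by gcd(a, b). Compute gcd(282, 90) with the extended Euclidean algorithm, tracking rows (r, s, t) with s·282 + t·90 = r:
  row A: (282, 1, 0)   [1·282 + 0·90 = 282]
  row B: (90, 0, 1)   [0·282 + 1·90 = 90]
  282 = 3·90 + 12   → row C = row A − 3·row B = (12, 1, −3)   [check: 1·282 − 3·90 = 12]
  90 = 7·12 + 6   → row D = row B − 7·row C = (6, −7, 22)   [check: −7·282 + 22·90 = 6]
  12 = 2·6 + 0   → remainder 0, stop. gcd = 6 (last nonzero row D).
So gcd(282, 90) = 6, with Bézout identity −7·282 + 22·90 = 6. Containment (⊇): the Bézout identity exhibits 6 as an element of (282, 90), giving (6) ⊆ (282, 90). Containment (⊆): since 6 | 282 and 6 | 90 (282 = 6·47, 90 = 6·15), every Z-linear combination of 282 and 90 is divisible by 6, so (282, 90) ⊆ (6). Therefore (282, 90) = (6), d = 6.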